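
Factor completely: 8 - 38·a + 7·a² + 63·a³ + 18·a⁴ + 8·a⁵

Trying the rational-root candidates, a = 1/2 is a root, so (2·a - 1) is a factor; dividing leaves 4·a⁴ + 11·a³ + 37·a² + 22·a - 8.
Then a = 1/4 is a root, giving the factor (4·a - 1) and quotient a³ + 3·a² + 10·a + 8.
Continuing, a = -1 is a root, so (a + 1) is a factor; dividing leaves a² + 2·a + 8.
The quadratic a² + 2·a + 8 has discriminant -28 < 0 and is irreducible over ℤ.

(2·a - 1)·(4·a - 1)·(a + 1)·(a² + 2·a + 8)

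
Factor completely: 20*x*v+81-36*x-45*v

Group as (20*x*v-36*x) + (-45*v+81) = 4*x*(5*v-9) - 9*(5*v-9).
Both groups share the factor (5*v-9).

(4*x-9)*(5*v-9)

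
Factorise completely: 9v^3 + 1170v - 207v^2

9v(v - 10)(v - 13)

Pull out the common factor 9v, then factor the remaining trinomial.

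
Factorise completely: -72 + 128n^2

8(4n + 3)(4n - 3)

Pull out the common factor 8; 16n^2 - 9 is a difference of squares.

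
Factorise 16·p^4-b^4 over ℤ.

(2·p-b)·(2·p+b)·(4·p^2+b^2)

Write as (4·p^2)² − (b^2)², then factor 4·p^2-b^2 once more.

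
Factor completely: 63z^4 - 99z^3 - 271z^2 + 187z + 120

By the rational root theorem, z = -3/7 is a root, so (7z + 3) is a factor; dividing leaves 9z^3 - 18z^2 - 31z + 40.
Next, z = -5/3 is a root, so (3z + 5) is a factor; dividing leaves 3z^2 - 11z + 8.
The remaining quadratic factors as (3z - 8)(z - 1).

(3z + 5)(3z - 8)(7z + 3)(z - 1)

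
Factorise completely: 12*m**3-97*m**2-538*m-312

(3*m+2)*(4*m+13)*(m-12)

Trying the rational-root candidates, m = 12 is a root, so (m-12) divides it; the quotient is 12*m**2+47*m+26.
The remaining quadratic factors as (3*m+2)(4*m+13).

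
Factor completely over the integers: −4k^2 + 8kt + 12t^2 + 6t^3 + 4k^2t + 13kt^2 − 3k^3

−(3k + 2t + 4)(k + t)(k − 3t)

Group: k(−3k^2 − 5kt − 4k − 2t^2 − 4t) − 3t(−3k^2 − 5kt − 4k − 2t^2 − 4t); both groups contain (−3k^2 − 5kt − 4k − 2t^2 − 4t), so (k − 3t) is a factor with cofactor −3k^2 − 5kt − 4k − 2t^2 − 4t.
The cofactor groups again: −3k^2 − 5kt − 4k − 2t^2 − 4t = −k(3k + 2t + 4) − t(3k + 2t + 4); both groups contain (3k + 2t + 4), giving −(k + t)(3k + 2t + 4).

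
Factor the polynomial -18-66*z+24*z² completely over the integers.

Pull out the common factor 6, then factor the remaining trinomial.

6*(4*z+1)*(z-3)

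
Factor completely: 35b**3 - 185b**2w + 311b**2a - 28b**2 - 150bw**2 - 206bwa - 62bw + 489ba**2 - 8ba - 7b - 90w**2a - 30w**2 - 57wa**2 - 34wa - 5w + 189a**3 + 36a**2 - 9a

(5b + 3a + 1)(b - 6w + 7a - 1)(7b + 5w + 9a)

Group: b(35b**2 + 25bw + 66ba + 7b + 15wa + 5w + 27a**2 + 9a) + (-6w + 7a - 1)(35b**2 + 25bw + 66ba + 7b + 15wa + 5w + 27a**2 + 9a); both groups contain (35b**2 + 25bw + 66ba + 7b + 15wa + 5w + 27a**2 + 9a), so (b - 6w + 7a - 1) is a factor with cofactor 35b**2 + 25bw + 66ba + 7b + 15wa + 5w + 27a**2 + 9a.
The cofactor groups again: 35b**2 + 25bw + 66ba + 7b + 15wa + 5w + 27a**2 + 9a = 7b(5b + 3a + 1) + (5w + 9a)(5b + 3a + 1); both groups contain (5b + 3a + 1), giving (7b + 5w + 9a)(5b + 3a + 1).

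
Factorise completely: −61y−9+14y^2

Need a pair with product 14·(−9) = −126 and sum −61: that's −63 and 2.
Split the middle term: 14y^2−63y + 2y−9 = 7y(2y−9) + (2y−9).

(2y−9)(7y+1)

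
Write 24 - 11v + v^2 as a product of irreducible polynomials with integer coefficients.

(v - 3)(v - 8)

Two integers with product 24 and sum -11 are -8 and -3.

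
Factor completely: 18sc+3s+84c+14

Group as (18sc+3s) + (84c+14) = 3s(6c+1) + 14(6c+1).
Both groups share the factor (6c+1).

(3s+14)(6c+1)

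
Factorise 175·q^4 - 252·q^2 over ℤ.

Every term has a factor of 7·q^2. Then 25·q^2 - 36 = (5·q)² − (6)².

7·q^2·(5·q + 6)·(5·q - 6)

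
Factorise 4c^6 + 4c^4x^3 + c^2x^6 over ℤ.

c^2(2c^2 + x^3)^2

Every term has a factor of c^2; factoring it out leaves 4c^4 + 4c^2x^3 + x^6.
Recognize a perfect-square trinomial with the parts 2c^2 and x^3.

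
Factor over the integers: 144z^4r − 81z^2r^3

Factor out 9z^2r, leaving 16z^2 − 9r^2, which is a difference of two squares.

9rz^2(4z − 3r)(4z + 3r)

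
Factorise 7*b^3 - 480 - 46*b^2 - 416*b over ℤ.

Among the possible rational roots, b = -4 is a root, so (b + 4) is a factor; dividing leaves 7*b^2 - 74*b - 120.
The remaining quadratic factors as (b - 12)(7*b + 10).

(7*b + 10)*(b + 4)*(b - 12)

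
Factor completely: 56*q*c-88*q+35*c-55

(7*c-11)*(8*q+5)

Group as (56*q*c-88*q) + (35*c-55) = 8*q*(7*c-11) + 5*(7*c-11).
Both groups share the factor (7*c-11).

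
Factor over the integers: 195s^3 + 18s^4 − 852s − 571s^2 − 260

(2s + 1)(3s + 2)(3s − 10)(s + 13)

Among the possible rational roots, s = −2/3 is a root, so (3s + 2) divides it; the quotient is 6s^3 + 61s^2 − 231s − 130.
Next, s = 10/3 is a root, giving the factor (3s − 10) and quotient 2s^2 + 27s + 13.
The remaining quadratic factors as (s + 13)(2s + 1).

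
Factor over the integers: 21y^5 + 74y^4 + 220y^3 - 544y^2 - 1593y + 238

(3y - 7)(7y - 1)(y + 2)(y^2 + 4y + 17)

Testing divisors of the constant over divisors of the leading coefficient, y = 1/7 is a root, so (7y - 1) divides it; the quotient is 3y^4 + 11y^3 + 33y^2 - 73y - 238.
Continuing, y = -2 is a root, so (y + 2) is a factor; dividing leaves 3y^3 + 5y^2 + 23y - 119.
Then y = 7/3 is a root, so (3y - 7) is a factor; dividing leaves y^2 + 4y + 17.
The quadratic y^2 + 4y + 17 has discriminant -52 < 0 and is irreducible over ℤ.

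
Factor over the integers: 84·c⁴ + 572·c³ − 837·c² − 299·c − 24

(2·c − 3)·(6·c + 1)·(7·c + 1)·(c + 8)

By the rational root theorem, c = −1/6 is a root, so (6·c + 1) is a factor; dividing leaves 14·c³ + 93·c² − 155·c − 24.
Then c = −8 is a root, so (c + 8) divides it; the quotient is 14·c² − 19·c − 3.
The remaining quadratic factors as (7·c + 1)(2·c − 3).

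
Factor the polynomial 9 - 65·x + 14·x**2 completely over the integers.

(2·x - 9)·(7·x - 1)

Need a pair with product 14·9 = 126 and sum -65: that's -63 and -2.
Split the middle term: 14·x**2 - 63·x - 2·x + 9 = 7·x·(2·x - 9) - (2·x - 9).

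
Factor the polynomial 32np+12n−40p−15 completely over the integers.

(4n−5)(8p+3)

Group as (32np+12n) + (−40p−15) = 4n(8p+3) − 5(8p+3).
Both groups share the factor (8p+3).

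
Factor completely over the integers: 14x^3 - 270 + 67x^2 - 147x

(2x - 5)(7x + 9)(x + 6)

Testing divisors of the constant over divisors of the leading coefficient, x = -9/7 is a root, so (7x + 9) divides it; the quotient is 2x^2 + 7x - 30.
The remaining quadratic factors as (x + 6)(2x - 5).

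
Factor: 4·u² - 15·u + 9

Need a pair with product 4·9 = 36 and sum -15: that's -3 and -12.
Split the middle term: 4·u² - 3·u - 12·u + 9 = u·(4·u - 3) - 3·(4·u - 3).

(4·u - 3)·(u - 3)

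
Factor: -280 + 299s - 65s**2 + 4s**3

Trying the rational-root candidates, s = 5/4 is a root, so (4s - 5) divides it; the quotient is s**2 - 15s + 56.
The remaining quadratic factors as (s - 8)(s - 7).

(4s - 5)(s - 7)(s - 8)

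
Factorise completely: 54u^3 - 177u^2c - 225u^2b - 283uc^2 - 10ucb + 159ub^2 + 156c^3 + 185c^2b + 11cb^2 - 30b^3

(3u - 13c - 10b)(9u - 4c - 3b)(2u + 3c - b)

Group: 2u(27u^2 - 129uc - 99ub + 52c^2 + 79cb + 30b^2) + (3c - b)(27u^2 - 129uc - 99ub + 52c^2 + 79cb + 30b^2); both groups contain (27u^2 - 129uc - 99ub + 52c^2 + 79cb + 30b^2), so (2u + 3c - b) is a factor with cofactor 27u^2 - 129uc - 99ub + 52c^2 + 79cb + 30b^2.
The cofactor groups again: 27u^2 - 129uc - 99ub + 52c^2 + 79cb + 30b^2 = 3u(9u - 4c - 3b) + (-13c - 10b)(9u - 4c - 3b); both groups contain (9u - 4c - 3b), giving (3u - 13c - 10b)(9u - 4c - 3b).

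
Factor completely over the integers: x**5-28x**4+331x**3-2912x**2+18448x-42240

(x-11)(x-12)(x-4)(x**2-x+80)

Among the possible rational roots, x = 12 is a root, so (x-12) divides it; the quotient is x**4-16x**3+139x**2-1244x+3520.
Next, x = 4 is a root, giving the factor (x-4) and quotient x**3-12x**2+91x-880.
Next, x = 11 is a root, giving the factor (x-11) and quotient x**2-x+80.
The quadratic x**2-x+80 has discriminant -319 < 0 and is irreducible over ℤ.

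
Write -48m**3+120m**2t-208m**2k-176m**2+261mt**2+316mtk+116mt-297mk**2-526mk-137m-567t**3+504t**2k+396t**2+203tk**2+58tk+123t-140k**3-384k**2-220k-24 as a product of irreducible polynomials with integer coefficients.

-(3m-9t+4k+8)(4m+9t+5k+3)(4m-7t+7k+1)

Group: 3m(-16m**2-8mt-48mk-16m+63t**2-28tk+12t-35k**2-26k-3) + (-9t+4k+8)(-16m**2-8mt-48mk-16m+63t**2-28tk+12t-35k**2-26k-3); both groups contain (-16m**2-8mt-48mk-16m+63t**2-28tk+12t-35k**2-26k-3), so (3m-9t+4k+8) is a factor with cofactor -16m**2-8mt-48mk-16m+63t**2-28tk+12t-35k**2-26k-3.
The cofactor groups again: -16m**2-8mt-48mk-16m+63t**2-28tk+12t-35k**2-26k-3 = -4m(4m+9t+5k+3) + (7t-7k-1)(4m+9t+5k+3); both groups contain (4m+9t+5k+3), giving -(4m-7t+7k+1)(4m+9t+5k+3).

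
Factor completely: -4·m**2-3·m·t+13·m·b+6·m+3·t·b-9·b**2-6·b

-(4·m+3·t-9·b-6)·(m-b)

Group: -m·(4·m+3·t-9·b-6) + b·(4·m+3·t-9·b-6); both groups contain (4·m+3·t-9·b-6).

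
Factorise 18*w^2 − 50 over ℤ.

2*(3*w + 5)*(3*w − 5)

Pull out the common factor 2; 9*w^2 − 25 is a difference of squares.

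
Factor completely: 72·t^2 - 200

8·(3·t + 5)·(3·t - 5)

Pull out the common factor 8; 9·t^2 - 25 is a difference of squares.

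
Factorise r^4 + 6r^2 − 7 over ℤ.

(r + 1)(r − 1)(r^2 + 7)

Substitute u = r^2 to get a quadratic in u, then factor.
r^2 − 1 is a difference of squares.
r^2 + 7 is irreducible over ℤ (always positive, so no real roots).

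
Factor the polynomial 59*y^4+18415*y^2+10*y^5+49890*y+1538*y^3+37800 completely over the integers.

Testing divisors of the constant over divisors of the leading coefficient, y = -15/2 is a root, giving the factor (2*y+15) and quotient 5*y^4-8*y^3+829*y^2+2990*y+2520.
Next, y = -2 is a root, so (y+2) is a factor; dividing leaves 5*y^3-18*y^2+865*y+1260.
Next, y = -7/5 is a root, giving the factor (5*y+7) and quotient y^2-5*y+180.
The quadratic y^2-5*y+180 has discriminant -695 < 0 and is irreducible over ℤ.

(2*y+15)*(5*y+7)*(y+2)*(y^2-5*y+180)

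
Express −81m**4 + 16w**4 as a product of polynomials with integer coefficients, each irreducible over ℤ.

(2w − 3m)(2w + 3m)(4w**2 + 9m**2)

Difference of squares twice: with A = 2w and B = 3m, A⁴ − B⁴ = (A² − B²)(A² + B²), and A² − B² factors again.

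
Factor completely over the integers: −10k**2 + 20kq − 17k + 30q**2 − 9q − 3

−(2k − 6q + 3)(5k + 5q + 1)

Group: −2k(5k + 5q + 1) + (6q − 3)(5k + 5q + 1); both groups contain (5k + 5q + 1).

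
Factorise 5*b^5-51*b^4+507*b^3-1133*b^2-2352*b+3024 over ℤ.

(5*b+9)*(b-1)*(b-4)*(b^2-7*b+84)

By the rational root theorem, b = 1 is a root, giving the factor (b-1) and quotient 5*b^4-46*b^3+461*b^2-672*b-3024.
Then b = 4 is a root, giving the factor (b-4) and quotient 5*b^3-26*b^2+357*b+756.
Then b = -9/5 is a root, so (5*b+9) divides it; the quotient is b^2-7*b+84.
The quadratic b^2-7*b+84 has discriminant -287 < 0 and is irreducible over ℤ.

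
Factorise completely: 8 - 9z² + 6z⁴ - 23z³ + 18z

(2z + 1)(3z + 2)(z - 1)(z - 4)

Trying the rational-root candidates, z = 4 is a root, so (z - 4) is a factor; dividing leaves 6z³ + z² - 5z - 2.
Next, z = 1 is a root, so (z - 1) divides it; the quotient is 6z² + 7z + 2.
The remaining quadratic factors as (2z + 1)(3z + 2).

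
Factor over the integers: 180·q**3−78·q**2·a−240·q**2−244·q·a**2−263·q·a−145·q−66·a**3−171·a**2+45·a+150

Group: 2·q·(90·q**2+96·q·a+15·q+22·a**2+35·a−50) + (−3·a−3)·(90·q**2+96·q·a+15·q+22·a**2+35·a−50); both groups contain (90·q**2+96·q·a+15·q+22·a**2+35·a−50), so (2·q−3·a−3) is a factor with cofactor 90·q**2+96·q·a+15·q+22·a**2+35·a−50.
The cofactor groups again: 90·q**2+96·q·a+15·q+22·a**2+35·a−50 = 15·q·(6·q+2·a+5) + (11·a−10)·(6·q+2·a+5); both groups contain (6·q+2·a+5), giving (15·q+11·a−10)·(6·q+2·a+5).

(2·q−3·a−3)·(15·q+11·a−10)·(6·q+2·a+5)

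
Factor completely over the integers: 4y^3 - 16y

4y(y + 2)(y - 2)

Factor out 4y, leaving y^2 - 4, which is a difference of two squares.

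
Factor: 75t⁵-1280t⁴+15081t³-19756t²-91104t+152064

Among the possible rational roots, t = -12/5 is a root, so (5t+12) divides it; the quotient is 15t⁴-292t³+3717t²-12872t+12672.
Continuing, t = 8/3 is a root, so (3t-8) divides it; the quotient is 5t³-84t²+1015t-1584.
Next, t = 9/5 is a root, so (5t-9) is a factor; dividing leaves t²-15t+176.
The quadratic t²-15t+176 has discriminant -479 < 0 and is irreducible over ℤ.

(3t-8)(5t+12)(5t-9)(t²-15t+176)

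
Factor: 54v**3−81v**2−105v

3v(3v−7)(6v+5)

Pull out the common factor 3v, then factor the remaining trinomial.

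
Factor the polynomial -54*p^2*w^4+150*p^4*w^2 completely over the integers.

Factor out 6*p^2*w^2, leaving 25*p^2-9*w^2, which is a difference of two squares.

6*p^2*w^2*(5*p+3*w)*(5*p-3*w)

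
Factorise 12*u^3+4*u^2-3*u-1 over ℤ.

Group as (12*u^3-3*u) + (4*u^2-1) = 3*u*(4*u^2-1) + (4*u^2-1).
Both groups share the factor (4*u^2-1).

(2*u+1)*(2*u-1)*(3*u+1)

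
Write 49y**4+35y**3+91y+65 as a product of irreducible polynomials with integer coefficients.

(7y+5)(7y**3+13)

Group as (49y**4+91y) + (35y**3+65) = 7y(7y**3+13) + 5(7y**3+13).
Both groups share the factor (7y**3+13).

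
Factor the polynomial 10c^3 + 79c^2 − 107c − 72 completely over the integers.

(2c + 1)(5c − 8)(c + 9)

By the rational root theorem, c = −1/2 is a root, so (2c + 1) is a factor; dividing leaves 5c^2 + 37c − 72.
The remaining quadratic factors as (5c − 8)(c + 9).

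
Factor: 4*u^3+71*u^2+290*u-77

Among the possible rational roots, u = -7 is a root, so (u+7) divides it; the quotient is 4*u^2+43*u-11.
The remaining quadratic factors as (4*u-1)(u+11).

(4*u-1)*(u+11)*(u+7)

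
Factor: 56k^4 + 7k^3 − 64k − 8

(8k + 1)(7k^3 − 8)

Group as (56k^4 − 64k) + (7k^3 − 8) = 8k(7k^3 − 8) + (7k^3 − 8).
Both groups share the factor (7k^3 − 8).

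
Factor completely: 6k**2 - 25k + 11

(2k - 1)(3k - 11)

Need a pair with product 6·11 = 66 and sum -25: that's -22 and -3.
Split the middle term: 6k**2 - 22k - 3k + 11 = 2k(3k - 11) - (3k - 11).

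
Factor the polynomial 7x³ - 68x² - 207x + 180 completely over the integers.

Trying the rational-root candidates, x = 12 is a root, so (x - 12) is a factor; dividing leaves 7x² + 16x - 15.
The remaining quadratic factors as (x + 3)(7x - 5).

(7x - 5)(x + 3)(x - 12)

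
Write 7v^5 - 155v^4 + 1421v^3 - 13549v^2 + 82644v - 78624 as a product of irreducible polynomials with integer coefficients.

Testing divisors of the constant over divisors of the leading coefficient, v = 9 is a root, giving the factor (v - 9) and quotient 7v^4 - 92v^3 + 593v^2 - 8212v + 8736.
Then v = 13 is a root, so (v - 13) is a factor; dividing leaves 7v^3 - v^2 + 580v - 672.
Continuing, v = 8/7 is a root, giving the factor (7v - 8) and quotient v^2 + v + 84.
The quadratic v^2 + v + 84 has discriminant -335 < 0 and is irreducible over ℤ.

(7v - 8)(v - 13)(v - 9)(v^2 + v + 84)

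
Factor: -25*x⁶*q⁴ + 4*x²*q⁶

Every term has a factor of x²*q⁴; factoring it out leaves -25*x⁴ + 4*q².
Recognize a difference of squares with the parts 2*q and 5*x².

-q⁴*x²*(5*x² - 2*q)*(5*x² + 2*q)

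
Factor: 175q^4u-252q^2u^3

7q^2u(5q+6u)(5q-6u)

Pull out the common factor 7q^2u; 25q^2-36u^2 is a difference of squares.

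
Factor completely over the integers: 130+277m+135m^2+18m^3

Testing divisors of the constant over divisors of the leading coefficient, m = -5/2 is a root, so (2m+5) divides it; the quotient is 9m^2+45m+26.
The remaining quadratic factors as (3m+13)(3m+2).

(2m+5)(3m+13)(3m+2)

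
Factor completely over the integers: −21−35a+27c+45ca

(5a+3)(9c−7)

Group as (45ca+27c) + (−35a−21) = 9c(5a+3) − 7(5a+3).
Both groups share the factor (5a+3).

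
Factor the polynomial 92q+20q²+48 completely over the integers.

4(5q+3)(q+4)

Pull out the common factor 4, then factor the remaining trinomial.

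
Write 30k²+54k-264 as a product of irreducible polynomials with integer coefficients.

6(5k-11)(k+4)

Pull out the common factor 6, then factor the remaining trinomial.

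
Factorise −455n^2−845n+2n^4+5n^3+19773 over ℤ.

Testing divisors of the constant over divisors of the leading coefficient, n = −13 is a root, so (n+13) divides it; the quotient is 2n^3−21n^2−182n+1521.
Next, n = −9 is a root, giving the factor (n+9) and quotient 2n^2−39n+169.
The remaining quadratic factors as (2n−13)(n−13).

(2n−13)(n+13)(n+9)(n−13)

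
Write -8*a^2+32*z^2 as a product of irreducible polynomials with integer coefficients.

8*(2*z-a)*(2*z+a)

Pull out the common factor 8; 4*z^2-a^2 is a difference of squares.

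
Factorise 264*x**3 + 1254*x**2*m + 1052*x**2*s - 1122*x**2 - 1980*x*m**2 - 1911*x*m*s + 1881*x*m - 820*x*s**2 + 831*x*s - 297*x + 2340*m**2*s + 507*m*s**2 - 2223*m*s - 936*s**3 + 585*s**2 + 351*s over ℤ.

Group: 2*x*(132*x**2 - 165*x*m - 68*x*s + 33*x + 195*m*s - 104*s**2 - 39*s) + (12*m + 9*s - 9)*(132*x**2 - 165*x*m - 68*x*s + 33*x + 195*m*s - 104*s**2 - 39*s); both groups contain (132*x**2 - 165*x*m - 68*x*s + 33*x + 195*m*s - 104*s**2 - 39*s), so (2*x + 12*m + 9*s - 9) is a factor with cofactor 132*x**2 - 165*x*m - 68*x*s + 33*x + 195*m*s - 104*s**2 - 39*s.
The cofactor groups again: 132*x**2 - 165*x*m - 68*x*s + 33*x + 195*m*s - 104*s**2 - 39*s = 11*x*(12*x - 15*m + 8*s + 3) - 13*s*(12*x - 15*m + 8*s + 3); both groups contain (12*x - 15*m + 8*s + 3), giving (11*x - 13*s)*(12*x - 15*m + 8*s + 3).

(11*x - 13*s)*(12*x - 15*m + 8*s + 3)*(2*x + 12*m + 9*s - 9)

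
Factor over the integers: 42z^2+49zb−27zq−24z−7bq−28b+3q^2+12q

(7z−q−4)(6z+7b−3q)

Group: 6z(7z−q−4) + (7b−3q)(7z−q−4); both groups contain (7z−q−4).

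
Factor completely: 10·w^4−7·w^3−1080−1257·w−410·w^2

Among the possible rational roots, w = −3 is a root, giving the factor (w+3) and quotient 10·w^3−37·w^2−299·w−360.
Next, w = −5/2 is a root, so (2·w+5) is a factor; dividing leaves 5·w^2−31·w−72.
The remaining quadratic factors as (w−8)(5·w+9).

(2·w+5)·(5·w+9)·(w+3)·(w−8)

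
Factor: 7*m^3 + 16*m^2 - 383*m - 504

(7*m + 9)*(m + 8)*(m - 7)

Testing divisors of the constant over divisors of the leading coefficient, m = -8 is a root, so (m + 8) is a factor; dividing leaves 7*m^2 - 40*m - 63.
The remaining quadratic factors as (7*m + 9)(m - 7).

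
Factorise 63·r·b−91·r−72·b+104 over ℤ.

(7·r−8)·(9·b−13)

Group as (63·r·b−91·r) + (−72·b+104) = 7·r·(9·b−13) − 8·(9·b−13).
Both groups share the factor (9·b−13).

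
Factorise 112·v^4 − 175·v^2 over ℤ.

Factor out 7·v^2, leaving 16·v^2 − 25, which is a difference of two squares.

7·v^2·(4·v + 5)·(4·v − 5)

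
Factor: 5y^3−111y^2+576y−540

(5y−6)(y−15)(y−6)

Testing divisors of the constant over divisors of the leading coefficient, y = 15 is a root, giving the factor (y−15) and quotient 5y^2−36y+36.
The remaining quadratic factors as (y−6)(5y−6).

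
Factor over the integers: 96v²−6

6(4v+1)(4v−1)

Factor out 6, leaving 16v²−1, which is a difference of two squares.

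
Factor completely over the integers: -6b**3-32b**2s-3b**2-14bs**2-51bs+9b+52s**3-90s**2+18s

Group: 3b(-2b**2-2bs-3b+4s**2-6s) + (13s-3)(-2b**2-2bs-3b+4s**2-6s); both groups contain (-2b**2-2bs-3b+4s**2-6s), so (3b+13s-3) is a factor with cofactor -2b**2-2bs-3b+4s**2-6s.
The cofactor groups again: -2b**2-2bs-3b+4s**2-6s = -b(2b-2s+3) - 2s(2b-2s+3); both groups contain (2b-2s+3), giving -(b+2s)(2b-2s+3).

-(2b-2s+3)(3b+13s-3)(b+2s)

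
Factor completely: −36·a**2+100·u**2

Pull out the common factor 4; 25·u**2−9·a**2 is a difference of squares.

4·(5·u−3·a)·(5·u+3·a)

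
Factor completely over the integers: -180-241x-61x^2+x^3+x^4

(x+1)(x+4)(x+5)(x-9)

By the rational root theorem, x = -1 is a root, so (x+1) divides it; the quotient is x^3-61x-180.
Next, x = -4 is a root, so (x+4) is a factor; dividing leaves x^2-4x-45.
The remaining quadratic factors as (x-9)(x+5).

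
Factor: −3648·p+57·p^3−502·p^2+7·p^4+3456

(7·p−6)·(p+8)·(p+9)·(p−8)

Trying the rational-root candidates, p = −8 is a root, so (p+8) is a factor; dividing leaves 7·p^3+p^2−510·p+432.
Continuing, p = 8 is a root, giving the factor (p−8) and quotient 7·p^2+57·p−54.
The remaining quadratic factors as (7·p−6)(p+9).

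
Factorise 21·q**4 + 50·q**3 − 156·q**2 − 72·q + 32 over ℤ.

(3·q + 2)·(7·q − 2)·(q + 4)·(q − 2)

By the rational root theorem, q = −4 is a root, so (q + 4) is a factor; dividing leaves 21·q**3 − 34·q**2 − 20·q + 8.
Next, q = 2/7 is a root, so (7·q − 2) divides it; the quotient is 3·q**2 − 4·q − 4.
The remaining quadratic factors as (3·q + 2)(q − 2).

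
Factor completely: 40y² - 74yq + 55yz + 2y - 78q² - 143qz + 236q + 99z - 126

(5y - 13q + 9)(8y + 6q + 11z - 14)

Group: 8y(5y - 13q + 9) + (6q + 11z - 14)(5y - 13q + 9); both groups contain (5y - 13q + 9).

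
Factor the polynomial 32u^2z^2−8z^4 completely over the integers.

8z^2(2u+z)(2u−z)

Every term has a factor of 8z^2. Then 4u^2−z^2 = (2u)² − (z)².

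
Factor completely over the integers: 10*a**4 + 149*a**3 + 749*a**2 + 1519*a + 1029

(2*a + 7)*(5*a + 7)*(a + 3)*(a + 7)

Trying the rational-root candidates, a = -7/5 is a root, giving the factor (5*a + 7) and quotient 2*a**3 + 27*a**2 + 112*a + 147.
Next, a = -7/2 is a root, so (2*a + 7) is a factor; dividing leaves a**2 + 10*a + 21.
The remaining quadratic factors as (a + 3)(a + 7).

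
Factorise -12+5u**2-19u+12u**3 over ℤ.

(3u-4)(4u+3)(u+1)

Among the possible rational roots, u = 4/3 is a root, so (3u-4) is a factor; dividing leaves 4u**2+7u+3.
The remaining quadratic factors as (4u+3)(u+1).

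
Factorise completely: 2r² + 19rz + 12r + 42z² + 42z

(2r + 7z)(r + 6z + 6)

Group: 2r(r + 6z + 6) + 7z(r + 6z + 6); both groups contain (r + 6z + 6).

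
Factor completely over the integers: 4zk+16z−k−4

Group as (4zk+16z) + (−k−4) = 4z(k+4) − (k+4).
Both groups share the factor (k+4).

(4z−1)(k+4)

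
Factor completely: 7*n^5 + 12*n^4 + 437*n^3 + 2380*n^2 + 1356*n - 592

(7*n - 2)*(n + 1)*(n + 4)*(n^2 - 3*n + 74)

Trying the rational-root candidates, n = 2/7 is a root, so (7*n - 2) is a factor; dividing leaves n^4 + 2*n^3 + 63*n^2 + 358*n + 296.
Next, n = -1 is a root, so (n + 1) is a factor; dividing leaves n^3 + n^2 + 62*n + 296.
Continuing, n = -4 is a root, so (n + 4) divides it; the quotient is n^2 - 3*n + 74.
The quadratic n^2 - 3*n + 74 has discriminant -287 < 0 and is irreducible over ℤ.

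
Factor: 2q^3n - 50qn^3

2nq(q - 5n)(q + 5n)

Pull out the common factor 2qn; q^2 - 25n^2 is a difference of squares.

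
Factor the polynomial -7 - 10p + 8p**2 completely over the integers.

(2p + 1)(4p - 7)

Need a pair with product 8·(-7) = -56 and sum -10: that's -14 and 4.
Split the middle term: 8p**2 - 14p + 4p - 7 = 2p(4p - 7) + (4p - 7).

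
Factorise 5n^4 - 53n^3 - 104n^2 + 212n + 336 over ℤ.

Among the possible rational roots, n = -7/5 is a root, so (5n + 7) divides it; the quotient is n^3 - 12n^2 - 4n + 48.
Then n = 2 is a root, so (n - 2) divides it; the quotient is n^2 - 10n - 24.
The remaining quadratic factors as (n + 2)(n - 12).

(5n + 7)(n + 2)(n - 12)(n - 2)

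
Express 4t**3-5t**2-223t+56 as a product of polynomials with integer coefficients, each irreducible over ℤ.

By the rational root theorem, t = 8 is a root, so (t-8) is a factor; dividing leaves 4t**2+27t-7.
The remaining quadratic factors as (4t-1)(t+7).

(4t-1)(t+7)(t-8)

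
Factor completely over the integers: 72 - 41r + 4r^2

(4r - 9)(r - 8)

Need a pair with product 4·72 = 288 and sum -41: that's -9 and -32.
Split the middle term: 4r^2 - 9r - 32r + 72 = r(4r - 9) - 8(4r - 9).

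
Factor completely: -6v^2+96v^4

6v^2(4v+1)(4v-1)

Factor out 6v^2, leaving 16v^2-1, which is a difference of two squares.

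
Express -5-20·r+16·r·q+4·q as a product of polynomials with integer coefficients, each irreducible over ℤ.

(4·q-5)·(4·r+1)

Group as (16·r·q-20·r) + (4·q-5) = 4·r·(4·q-5) + (4·q-5).
Both groups share the factor (4·q-5).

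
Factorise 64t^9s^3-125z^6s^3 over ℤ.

Pull out the common factor s^3, leaving 64t^9-125z^6.
Recognize a difference of cubes with the parts 4t^3 and 5z^2.

s^3(4t^3-5z^2)(16t^6+20t^3z^2+25z^4)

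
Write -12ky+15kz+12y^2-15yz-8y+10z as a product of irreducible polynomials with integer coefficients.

-(3k-3y+2)(4y-5z)

Group: -3k(4y-5z) + (3y-2)(4y-5z); both groups contain (4y-5z).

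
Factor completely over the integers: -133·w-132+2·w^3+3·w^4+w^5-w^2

(w+1)·(w+4)·(w-3)·(w^2+w+11)

Among the possible rational roots, w = 3 is a root, giving the factor (w-3) and quotient w^4+6·w^3+20·w^2+59·w+44.
Next, w = -1 is a root, giving the factor (w+1) and quotient w^3+5·w^2+15·w+44.
Next, w = -4 is a root, giving the factor (w+4) and quotient w^2+w+11.
The quadratic w^2+w+11 has discriminant -43 < 0 and is irreducible over ℤ.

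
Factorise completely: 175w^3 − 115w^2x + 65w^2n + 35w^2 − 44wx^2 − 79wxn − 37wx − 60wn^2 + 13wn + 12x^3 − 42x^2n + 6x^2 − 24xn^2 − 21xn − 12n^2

Group: 5w(35w^2 − 37wx + 13wn + 6x^2 − 21xn − 12n^2) + (2x + 1)(35w^2 − 37wx + 13wn + 6x^2 − 21xn − 12n^2); both groups contain (35w^2 − 37wx + 13wn + 6x^2 − 21xn − 12n^2), so (5w + 2x + 1) is a factor with cofactor 35w^2 − 37wx + 13wn + 6x^2 − 21xn − 12n^2.
The cofactor groups again: 35w^2 − 37wx + 13wn + 6x^2 − 21xn − 12n^2 = 5w(7w − 6x − 3n) + (−x + 4n)(7w − 6x − 3n); both groups contain (7w − 6x − 3n), giving (5w − x + 4n)(7w − 6x − 3n).

(7w − 6x − 3n)(5w − x + 4n)(5w + 2x + 1)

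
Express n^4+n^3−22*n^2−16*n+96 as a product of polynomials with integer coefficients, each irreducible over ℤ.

By the rational root theorem, n = −4 is a root, giving the factor (n+4) and quotient n^3−3*n^2−10*n+24.
Continuing, n = 4 is a root, so (n−4) divides it; the quotient is n^2+n−6.
The remaining quadratic factors as (n+3)(n−2).

(n+3)*(n+4)*(n−2)*(n−4)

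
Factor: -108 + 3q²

Pull out the common factor 3; q² - 36 is a difference of squares.

3(q + 6)(q - 6)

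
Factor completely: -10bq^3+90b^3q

Factor out 10bq, leaving 9b^2-q^2, which is a difference of two squares.

10bq(3b+q)(3b-q)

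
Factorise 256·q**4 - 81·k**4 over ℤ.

(4·q - 3·k)·(4·q + 3·k)·(16·q**2 + 9·k**2)

Write as (16·q**2)² − (9·k**2)², then factor 16·q**2 - 9·k**2 once more.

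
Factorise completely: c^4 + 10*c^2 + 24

(c^2 + 4)*(c^2 + 6)

Substitute u = c^2 to get a quadratic in u, then factor.
c^2 + 6 is irreducible over ℤ (always positive, so no real roots).
c^2 + 4 is irreducible over ℤ (sum of squares).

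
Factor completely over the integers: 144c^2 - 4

Pull out the common factor 4; 36c^2 - 1 is a difference of squares.

4(6c + 1)(6c - 1)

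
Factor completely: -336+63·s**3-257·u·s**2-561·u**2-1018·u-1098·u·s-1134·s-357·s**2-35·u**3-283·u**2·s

Group: 7·u·(-5·u**2-34·u·s-78·u+7·s**2-42·s-112) + (9·s+3)·(-5·u**2-34·u·s-78·u+7·s**2-42·s-112); both groups contain (-5·u**2-34·u·s-78·u+7·s**2-42·s-112), so (7·u+9·s+3) is a factor with cofactor -5·u**2-34·u·s-78·u+7·s**2-42·s-112.
The cofactor groups again: -5·u**2-34·u·s-78·u+7·s**2-42·s-112 = -u·(5·u-s+8) + (-7·s-14)·(5·u-s+8); both groups contain (5·u-s+8), giving -(u+7·s+14)·(5·u-s+8).

-(5·u-s+8)·(u+7·s+14)·(7·u+9·s+3)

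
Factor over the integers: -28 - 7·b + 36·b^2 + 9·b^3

Group as (9·b^3 - 7·b) + (36·b^2 - 28) = b·(9·b^2 - 7) + 4·(9·b^2 - 7).
Both groups share the factor (9·b^2 - 7).

(b + 4)·(9·b^2 - 7)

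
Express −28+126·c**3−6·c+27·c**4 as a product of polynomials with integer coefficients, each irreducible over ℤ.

Group as (27·c**4−6·c) + (126·c**3−28) = 3·c·(9·c**3−2) + 14·(9·c**3−2).
Both groups share the factor (9·c**3−2).

(3·c+14)·(9·c**3−2)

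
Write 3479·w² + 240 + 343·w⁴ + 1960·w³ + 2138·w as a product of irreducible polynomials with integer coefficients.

Trying the rational-root candidates, w = -10/7 is a root, giving the factor (7·w + 10) and quotient 49·w³ + 210·w² + 197·w + 24.
Then w = -3 is a root, so (w + 3) divides it; the quotient is 49·w² + 63·w + 8.
The remaining quadratic factors as (7·w + 1)(7·w + 8).

(7·w + 1)·(7·w + 10)·(7·w + 8)·(w + 3)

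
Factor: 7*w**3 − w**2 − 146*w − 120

Testing divisors of the constant over divisors of the leading coefficient, w = 5 is a root, so (w − 5) divides it; the quotient is 7*w**2 + 34*w + 24.
The remaining quadratic factors as (7*w + 6)(w + 4).

(7*w + 6)*(w + 4)*(w − 5)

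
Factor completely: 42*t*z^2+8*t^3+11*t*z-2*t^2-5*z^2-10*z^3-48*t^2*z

Group: 2*t*(4*t^2-22*t*z-t+10*z^2+5*z) - z*(4*t^2-22*t*z-t+10*z^2+5*z); both groups contain (4*t^2-22*t*z-t+10*z^2+5*z), so (2*t-z) is a factor with cofactor 4*t^2-22*t*z-t+10*z^2+5*z.
The cofactor groups again: 4*t^2-22*t*z-t+10*z^2+5*z = t*(4*t-2*z-1) - 5*z*(4*t-2*z-1); both groups contain (4*t-2*z-1), giving (t-5*z)*(4*t-2*z-1).

(2*t-z)*(4*t-2*z-1)*(t-5*z)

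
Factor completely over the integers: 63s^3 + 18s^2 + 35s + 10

(7s + 2)(9s^2 + 5)

Group as (63s^3 + 35s) + (18s^2 + 10) = 7s(9s^2 + 5) + 2(9s^2 + 5).
Both groups share the factor (9s^2 + 5).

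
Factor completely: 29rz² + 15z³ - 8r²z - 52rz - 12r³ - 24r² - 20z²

-(2r + z)(2r - 3z + 4)(3r + 5z)

Group: 2r(-6r² - rz - 12r + 15z² - 20z) + z(-6r² - rz - 12r + 15z² - 20z); both groups contain (-6r² - rz - 12r + 15z² - 20z), so (2r + z) is a factor with cofactor -6r² - rz - 12r + 15z² - 20z.
The cofactor groups again: -6r² - rz - 12r + 15z² - 20z = -2r(3r + 5z) + (3z - 4)(3r + 5z); both groups contain (3r + 5z), giving -(2r - 3z + 4)(3r + 5z).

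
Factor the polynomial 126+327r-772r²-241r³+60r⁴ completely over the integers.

(3r+7)(4r+1)(5r-3)(r-6)

Trying the rational-root candidates, r = -1/4 is a root, so (4r+1) divides it; the quotient is 15r³-64r²-177r+126.
Then r = 6 is a root, giving the factor (r-6) and quotient 15r²+26r-21.
The remaining quadratic factors as (5r-3)(3r+7).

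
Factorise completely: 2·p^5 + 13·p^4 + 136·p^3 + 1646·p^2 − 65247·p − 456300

Testing divisors of the constant over divisors of the leading coefficient, p = −13/2 is a root, giving the factor (2·p + 13) and quotient p^4 + 68·p^2 + 381·p − 35100.
Continuing, p = −13 is a root, giving the factor (p + 13) and quotient p^3 − 13·p^2 + 237·p − 2700.
Next, p = 12 is a root, so (p − 12) is a factor; dividing leaves p^2 − p + 225.
The quadratic p^2 − p + 225 has discriminant −899 < 0 and is irreducible over ℤ.

(2·p + 13)·(p + 13)·(p − 12)·(p^2 − p + 225)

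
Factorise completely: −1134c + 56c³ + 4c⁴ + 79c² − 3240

(2c + 9)(2c − 9)(c + 10)(c + 4)

Trying the rational-root candidates, c = −10 is a root, so (c + 10) is a factor; dividing leaves 4c³ + 16c² − 81c − 324.
Then c = 9/2 is a root, so (2c − 9) is a factor; dividing leaves 2c² + 17c + 36.
The remaining quadratic factors as (2c + 9)(c + 4).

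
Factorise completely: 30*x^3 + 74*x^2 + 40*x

Pull out the common factor 2*x, then factor the remaining trinomial.

2*x*(3*x + 5)*(5*x + 4)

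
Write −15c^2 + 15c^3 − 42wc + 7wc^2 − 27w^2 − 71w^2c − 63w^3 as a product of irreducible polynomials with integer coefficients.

−(7w − 3c + 3)(9w + 5c)(w + c)

Group: 9w(−7w^2 − 4wc − 3w + 3c^2 − 3c) + 5c(−7w^2 − 4wc − 3w + 3c^2 − 3c); both groups contain (−7w^2 − 4wc − 3w + 3c^2 − 3c), so (9w + 5c) is a factor with cofactor −7w^2 − 4wc − 3w + 3c^2 − 3c.
The cofactor groups again: −7w^2 − 4wc − 3w + 3c^2 − 3c = −7w(w + c) + (3c − 3)(w + c); both groups contain (w + c), giving −(7w − 3c + 3)(w + c).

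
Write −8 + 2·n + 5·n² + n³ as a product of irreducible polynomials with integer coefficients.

Among the possible rational roots, n = −2 is a root, so (n + 2) is a factor; dividing leaves n² + 3·n − 4.
The remaining quadratic factors as (n − 1)(n + 4).

(n + 2)·(n + 4)·(n − 1)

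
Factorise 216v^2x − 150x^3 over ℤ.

6x(6v + 5x)(6v − 5x)

Factor out 6x, leaving 36v^2 − 25x^2, which is a difference of two squares.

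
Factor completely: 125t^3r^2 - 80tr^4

Pull out the common factor 5tr^2; 25t^2 - 16r^2 is a difference of squares.

5r^2t(5t - 4r)(5t + 4r)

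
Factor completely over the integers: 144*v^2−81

9*(4*v+3)*(4*v−3)

Pull out the common factor 9; 16*v^2−9 is a difference of squares.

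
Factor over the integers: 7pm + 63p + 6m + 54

Group as (7pm + 63p) + (6m + 54) = 7p(m + 9) + 6(m + 9).
Both groups share the factor (m + 9).

(7p + 6)(m + 9)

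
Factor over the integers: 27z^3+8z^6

z^3(2z+3)(4z^2-6z+9)

Factor out z^3 first: what remains is 8z^3+27.
Recognize a sum of cubes with the parts 2z and 3.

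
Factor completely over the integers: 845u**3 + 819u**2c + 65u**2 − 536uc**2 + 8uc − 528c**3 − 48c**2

Group: 13u(65u**2 + 3uc + 5u − 44c**2 − 4c) + 12c(65u**2 + 3uc + 5u − 44c**2 − 4c); both groups contain (65u**2 + 3uc + 5u − 44c**2 − 4c), so (13u + 12c) is a factor with cofactor 65u**2 + 3uc + 5u − 44c**2 − 4c.
The cofactor groups again: 65u**2 + 3uc + 5u − 44c**2 − 4c = 13u(5u − 4c) + (11c + 1)(5u − 4c); both groups contain (5u − 4c), giving (13u + 11c + 1)(5u − 4c).

(5u − 4c)(13u + 11c + 1)(13u + 12c)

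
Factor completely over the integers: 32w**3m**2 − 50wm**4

Pull out the common factor 2wm**2; 16w**2 − 25m**2 is a difference of squares.

2m**2w(4w − 5m)(4w + 5m)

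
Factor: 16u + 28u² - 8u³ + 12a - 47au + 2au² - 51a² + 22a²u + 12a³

Group: 3a(4a² + 2au - 17a - 2u² + 7u + 4) + 4u(4a² + 2au - 17a - 2u² + 7u + 4); both groups contain (4a² + 2au - 17a - 2u² + 7u + 4), so (3a + 4u) is a factor with cofactor 4a² + 2au - 17a - 2u² + 7u + 4.
The cofactor groups again: 4a² + 2au - 17a - 2u² + 7u + 4 = a(4a - 2u - 1) + (u - 4)(4a - 2u - 1); both groups contain (4a - 2u - 1), giving (a + u - 4)(4a - 2u - 1).

(3a + 4u)(4a - 2u - 1)(a + u - 4)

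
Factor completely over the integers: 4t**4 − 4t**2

4t**2(t + 1)(t − 1)

Every term has a factor of 4t**2. Then t**2 − 1 = (t)² − (1)².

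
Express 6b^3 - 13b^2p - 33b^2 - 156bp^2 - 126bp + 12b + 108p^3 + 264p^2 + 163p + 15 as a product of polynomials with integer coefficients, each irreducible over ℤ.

Group: 2b(3b^2 - 20bp - 18b + 12p^2 + 28p + 15) + (9p + 1)(3b^2 - 20bp - 18b + 12p^2 + 28p + 15); both groups contain (3b^2 - 20bp - 18b + 12p^2 + 28p + 15), so (2b + 9p + 1) is a factor with cofactor 3b^2 - 20bp - 18b + 12p^2 + 28p + 15.
The cofactor groups again: 3b^2 - 20bp - 18b + 12p^2 + 28p + 15 = b(3b - 2p - 3) + (-6p - 5)(3b - 2p - 3); both groups contain (3b - 2p - 3), giving (b - 6p - 5)(3b - 2p - 3).

(2b + 9p + 1)(3b - 2p - 3)(b - 6p - 5)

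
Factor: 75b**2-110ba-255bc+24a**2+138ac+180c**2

Group: 15b(5b-6a-12c) + (-4a-15c)(5b-6a-12c); both groups contain (5b-6a-12c).

(15b-4a-15c)(5b-6a-12c)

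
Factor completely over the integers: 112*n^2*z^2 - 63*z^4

7*z^2*(4*n + 3*z)*(4*n - 3*z)

Pull out the common factor 7*z^2; 16*n^2 - 9*z^2 is a difference of squares.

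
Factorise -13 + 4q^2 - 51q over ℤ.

Need a pair with product 4·(-13) = -52 and sum -51: that's -52 and 1.
Split the middle term: 4q^2 - 52q + q - 13 = 4q(q - 13) + (q - 13).

(4q + 1)(q - 13)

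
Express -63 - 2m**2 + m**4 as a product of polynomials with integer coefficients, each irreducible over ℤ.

(m + 3)(m - 3)(m**2 + 7)

Substitute u = m**2 to get a quadratic in u, then factor.
m**2 - 9 is a difference of squares.
m**2 + 7 is irreducible over ℤ (always positive, so no real roots).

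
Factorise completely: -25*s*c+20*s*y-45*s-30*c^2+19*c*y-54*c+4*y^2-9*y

Group: -5*c*(5*s+6*c+y) + (4*y-9)*(5*s+6*c+y); both groups contain (5*s+6*c+y).

-(5*c-4*y+9)*(5*s+6*c+y)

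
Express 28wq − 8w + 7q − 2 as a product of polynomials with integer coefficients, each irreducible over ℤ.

(4w + 1)(7q − 2)

Group as (28wq − 8w) + (7q − 2) = 4w(7q − 2) + (7q − 2).
Both groups share the factor (7q − 2).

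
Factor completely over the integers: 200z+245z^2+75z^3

Pull out the common factor 5z, then factor the remaining trinomial.

5z(3z+5)(5z+8)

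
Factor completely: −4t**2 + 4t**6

4t**2(t + 1)(t − 1)(t**2 + 1)

Factor out 4t**2 first: what remains is t**4 − 1.
Recognize a difference of squares with the parts t**2 and 1.
t**2 − 1 is again a difference of squares: (t − 1)(t + 1).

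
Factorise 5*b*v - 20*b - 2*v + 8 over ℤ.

Group as (5*b*v - 20*b) + (-2*v + 8) = 5*b*(v - 4) - 2*(v - 4).
Both groups share the factor (v - 4).

(5*b - 2)*(v - 4)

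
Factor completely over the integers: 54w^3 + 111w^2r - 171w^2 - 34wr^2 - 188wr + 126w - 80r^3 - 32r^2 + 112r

Group: 9w(6w^2 + 7wr - 19w - 10r^2 - 4r + 14) + 8r(6w^2 + 7wr - 19w - 10r^2 - 4r + 14); both groups contain (6w^2 + 7wr - 19w - 10r^2 - 4r + 14), so (9w + 8r) is a factor with cofactor 6w^2 + 7wr - 19w - 10r^2 - 4r + 14.
The cofactor groups again: 6w^2 + 7wr - 19w - 10r^2 - 4r + 14 = w(6w - 5r - 7) + (2r - 2)(6w - 5r - 7); both groups contain (6w - 5r - 7), giving (w + 2r - 2)(6w - 5r - 7).

(6w - 5r - 7)(w + 2r - 2)(9w + 8r)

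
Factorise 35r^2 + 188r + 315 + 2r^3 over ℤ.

Testing divisors of the constant over divisors of the leading coefficient, r = −7/2 is a root, giving the factor (2r + 7) and quotient r^2 + 14r + 45.
The remaining quadratic factors as (r + 5)(r + 9).

(2r + 7)(r + 5)(r + 9)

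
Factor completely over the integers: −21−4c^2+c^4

Substitute u = c^2 to get a quadratic in u, then factor.
c^2+3 is irreducible over ℤ (always positive, so no real roots).
c^2−7 is irreducible over ℤ (7 is not a perfect square).

(c^2+3)(c^2−7)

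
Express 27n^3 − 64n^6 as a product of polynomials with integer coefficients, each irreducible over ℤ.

Every term has a factor of n^3; factoring it out leaves −64n^3 + 27.
Recognize a difference of cubes with the parts 3 and 4n.

−n^3(4n − 3)(16n^2 + 12n + 9)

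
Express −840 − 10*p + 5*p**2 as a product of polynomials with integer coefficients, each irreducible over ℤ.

Pull out the common factor 5, then factor the remaining trinomial.

5*(p + 12)*(p − 14)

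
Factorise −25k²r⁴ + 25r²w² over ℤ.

Every term has a factor of 25r²; factoring it out leaves −k²r² + w².
Recognize a difference of squares with the parts w and kr.

−25r²(kr + w)(kr − w)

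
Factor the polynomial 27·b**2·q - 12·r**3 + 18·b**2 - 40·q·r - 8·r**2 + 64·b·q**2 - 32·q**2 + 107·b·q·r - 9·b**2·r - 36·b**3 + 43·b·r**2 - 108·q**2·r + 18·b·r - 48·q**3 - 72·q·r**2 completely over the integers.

-(3·b + 4·q + 4·r)·(3·b - 4·q - r)·(4·b - 3·q - 3·r - 2)

Group: 4·b·(-9·b**2 - 9·b·r + 16·q**2 + 20·q·r + 4·r**2) + (-3·q - 3·r - 2)·(-9·b**2 - 9·b·r + 16·q**2 + 20·q·r + 4·r**2); both groups contain (-9·b**2 - 9·b·r + 16·q**2 + 20·q·r + 4·r**2), so (4·b - 3·q - 3·r - 2) is a factor with cofactor -9·b**2 - 9·b·r + 16·q**2 + 20·q·r + 4·r**2.
The cofactor groups again: -9·b**2 - 9·b·r + 16·q**2 + 20·q·r + 4·r**2 = -3·b·(3·b - 4·q - r) + (-4·q - 4·r)·(3·b - 4·q - r); both groups contain (3·b - 4·q - r), giving -(3·b + 4·q + 4·r)·(3·b - 4·q - r).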